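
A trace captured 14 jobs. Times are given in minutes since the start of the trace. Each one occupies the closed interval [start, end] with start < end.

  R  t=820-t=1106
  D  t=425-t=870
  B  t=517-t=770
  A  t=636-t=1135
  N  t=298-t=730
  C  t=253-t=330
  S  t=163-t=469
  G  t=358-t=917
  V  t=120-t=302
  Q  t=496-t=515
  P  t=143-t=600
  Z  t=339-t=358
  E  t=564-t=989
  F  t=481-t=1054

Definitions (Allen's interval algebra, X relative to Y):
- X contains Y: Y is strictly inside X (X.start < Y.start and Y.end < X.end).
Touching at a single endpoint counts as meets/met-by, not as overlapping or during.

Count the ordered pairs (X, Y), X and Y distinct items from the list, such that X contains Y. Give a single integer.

17

Checking all 182 ordered pairs for relation 'contains'; matching pairs in alphabetical order:
(A, R): A contains R ✓
(D, B): D contains B ✓
(D, Q): D contains Q ✓
(F, B): F contains B ✓
(F, E): F contains E ✓
(F, Q): F contains Q ✓
(G, B): G contains B ✓
(G, D): G contains D ✓
(G, Q): G contains Q ✓
(N, Q): N contains Q ✓
(N, Z): N contains Z ✓
(P, C): P contains C ✓
(P, Q): P contains Q ✓
(P, S): P contains S ✓
(P, Z): P contains Z ✓
(S, C): S contains C ✓
(S, Z): S contains Z ✓
Count: 17.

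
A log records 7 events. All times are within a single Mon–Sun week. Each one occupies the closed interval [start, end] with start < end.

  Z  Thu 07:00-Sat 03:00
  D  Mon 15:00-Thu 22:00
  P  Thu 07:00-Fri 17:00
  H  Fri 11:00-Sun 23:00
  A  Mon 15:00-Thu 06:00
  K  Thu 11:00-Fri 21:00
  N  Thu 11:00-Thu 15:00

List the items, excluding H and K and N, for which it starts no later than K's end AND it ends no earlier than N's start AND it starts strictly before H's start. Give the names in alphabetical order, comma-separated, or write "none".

Conditions: its start is no later than K's end (X.start <= Fri 21:00) AND its end is no earlier than N's start (X.end >= Thu 11:00) AND its start is strictly before H's start (X.start < Fri 11:00).
A: start Mon 15:00 <= Fri 21:00? ✓; end Thu 06:00 >= Thu 11:00? ✗; start Mon 15:00 < Fri 11:00? ✓ → no.
D: start Mon 15:00 <= Fri 21:00? ✓; end Thu 22:00 >= Thu 11:00? ✓; start Mon 15:00 < Fri 11:00? ✓ → yes.
P: start Thu 07:00 <= Fri 21:00? ✓; end Fri 17:00 >= Thu 11:00? ✓; start Thu 07:00 < Fri 11:00? ✓ → yes.
Z: start Thu 07:00 <= Fri 21:00? ✓; end Sat 03:00 >= Thu 11:00? ✓; start Thu 07:00 < Fri 11:00? ✓ → yes.
Result: D, P, Z.

D, P, Z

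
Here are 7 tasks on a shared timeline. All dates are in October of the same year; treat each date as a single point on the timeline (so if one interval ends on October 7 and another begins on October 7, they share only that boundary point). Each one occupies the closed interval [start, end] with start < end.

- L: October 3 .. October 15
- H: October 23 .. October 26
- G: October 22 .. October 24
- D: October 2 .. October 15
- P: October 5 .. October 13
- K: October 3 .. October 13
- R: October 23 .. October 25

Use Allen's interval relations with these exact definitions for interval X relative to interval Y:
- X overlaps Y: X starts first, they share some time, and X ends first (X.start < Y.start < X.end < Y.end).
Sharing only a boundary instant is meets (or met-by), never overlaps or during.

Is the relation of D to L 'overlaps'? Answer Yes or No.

D = [October 2, October 15], L = [October 3, October 15].
Actual relation of D to L: finished-by.
Asked whether 'overlaps' holds → No.

No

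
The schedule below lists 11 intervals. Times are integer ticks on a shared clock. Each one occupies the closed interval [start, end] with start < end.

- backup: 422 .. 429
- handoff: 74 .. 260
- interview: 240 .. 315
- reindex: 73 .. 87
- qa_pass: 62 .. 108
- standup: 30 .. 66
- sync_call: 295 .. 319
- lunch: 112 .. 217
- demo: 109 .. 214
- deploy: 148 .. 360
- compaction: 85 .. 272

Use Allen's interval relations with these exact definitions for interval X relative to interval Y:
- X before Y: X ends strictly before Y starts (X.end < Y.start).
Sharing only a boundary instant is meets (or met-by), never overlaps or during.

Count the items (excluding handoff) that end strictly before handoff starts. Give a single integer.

Target handoff = [74, 260].
backup [422, 429] → after → no.
compaction [85, 272] → overlapped-by → no.
demo [109, 214] → during → no.
deploy [148, 360] → overlapped-by → no.
interview [240, 315] → overlapped-by → no.
lunch [112, 217] → during → no.
qa_pass [62, 108] → overlaps → no.
reindex [73, 87] → overlaps → no.
standup [30, 66] → before → counts.
sync_call [295, 319] → after → no.
Total: 1.

1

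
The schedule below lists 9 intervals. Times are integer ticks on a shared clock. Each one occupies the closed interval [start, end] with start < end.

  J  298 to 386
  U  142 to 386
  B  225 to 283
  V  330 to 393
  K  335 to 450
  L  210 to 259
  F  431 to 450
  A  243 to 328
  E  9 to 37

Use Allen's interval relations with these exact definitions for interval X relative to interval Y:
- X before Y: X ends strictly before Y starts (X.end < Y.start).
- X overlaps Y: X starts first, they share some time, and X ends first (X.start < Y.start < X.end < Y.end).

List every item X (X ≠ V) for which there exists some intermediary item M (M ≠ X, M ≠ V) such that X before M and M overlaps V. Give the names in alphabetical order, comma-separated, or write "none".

Target V = [330, 393].
Intermediaries M with M overlaps V: J, U.
Via J — items with X before J: B, E, L.
Via U — items with X before U: E.
Union: B, E, L.

B, E, L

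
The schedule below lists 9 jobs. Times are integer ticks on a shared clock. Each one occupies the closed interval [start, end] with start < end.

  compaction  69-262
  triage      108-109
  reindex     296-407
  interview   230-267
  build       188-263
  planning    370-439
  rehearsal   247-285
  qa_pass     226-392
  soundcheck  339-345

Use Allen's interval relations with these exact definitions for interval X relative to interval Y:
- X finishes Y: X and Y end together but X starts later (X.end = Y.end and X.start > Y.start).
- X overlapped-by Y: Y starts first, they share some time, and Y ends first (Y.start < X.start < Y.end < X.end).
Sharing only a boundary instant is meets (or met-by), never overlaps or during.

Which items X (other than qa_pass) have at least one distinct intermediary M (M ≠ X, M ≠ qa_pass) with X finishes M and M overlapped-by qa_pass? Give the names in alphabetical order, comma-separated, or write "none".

none

Target qa_pass = [226, 392].
Intermediaries M with M overlapped-by qa_pass: planning, reindex.
Via planning — items with X finishes planning: none.
Via reindex — items with X finishes reindex: none.
Union: none.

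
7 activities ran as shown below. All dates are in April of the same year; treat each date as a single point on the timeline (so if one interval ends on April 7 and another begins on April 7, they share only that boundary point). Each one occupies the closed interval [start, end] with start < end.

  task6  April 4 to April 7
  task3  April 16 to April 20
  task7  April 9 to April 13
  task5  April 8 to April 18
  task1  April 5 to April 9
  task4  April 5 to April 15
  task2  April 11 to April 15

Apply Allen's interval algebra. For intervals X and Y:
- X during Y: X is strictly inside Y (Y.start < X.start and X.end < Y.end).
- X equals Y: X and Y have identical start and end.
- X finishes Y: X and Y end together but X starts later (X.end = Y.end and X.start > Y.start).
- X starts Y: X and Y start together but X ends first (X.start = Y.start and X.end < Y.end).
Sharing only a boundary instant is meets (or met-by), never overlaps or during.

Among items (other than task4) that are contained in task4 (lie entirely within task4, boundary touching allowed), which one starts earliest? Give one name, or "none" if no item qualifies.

Target task4 = [April 5, April 15].
task1 [April 5, April 9] → starts → candidate.
task2 [April 11, April 15] → finishes → candidate.
task3 [April 16, April 20] → after → excluded.
task5 [April 8, April 18] → overlapped-by → excluded.
task6 [April 4, April 7] → overlaps → excluded.
task7 [April 9, April 13] → during → candidate.
Among candidates, earliest start is April 5 → task1.

task1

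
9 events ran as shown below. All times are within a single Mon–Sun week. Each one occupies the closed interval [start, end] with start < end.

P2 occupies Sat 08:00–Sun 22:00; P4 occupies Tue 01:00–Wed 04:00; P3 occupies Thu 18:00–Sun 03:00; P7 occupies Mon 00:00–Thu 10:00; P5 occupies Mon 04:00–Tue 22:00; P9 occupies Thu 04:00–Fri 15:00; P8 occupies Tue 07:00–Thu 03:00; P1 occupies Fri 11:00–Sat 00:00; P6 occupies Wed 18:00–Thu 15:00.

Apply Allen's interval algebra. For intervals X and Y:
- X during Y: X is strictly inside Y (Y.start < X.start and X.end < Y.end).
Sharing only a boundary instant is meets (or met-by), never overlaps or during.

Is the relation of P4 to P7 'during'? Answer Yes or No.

Yes

P4 = [Tue 01:00, Wed 04:00], P7 = [Mon 00:00, Thu 10:00].
Actual relation of P4 to P7: during.
Asked whether 'during' holds → Yes.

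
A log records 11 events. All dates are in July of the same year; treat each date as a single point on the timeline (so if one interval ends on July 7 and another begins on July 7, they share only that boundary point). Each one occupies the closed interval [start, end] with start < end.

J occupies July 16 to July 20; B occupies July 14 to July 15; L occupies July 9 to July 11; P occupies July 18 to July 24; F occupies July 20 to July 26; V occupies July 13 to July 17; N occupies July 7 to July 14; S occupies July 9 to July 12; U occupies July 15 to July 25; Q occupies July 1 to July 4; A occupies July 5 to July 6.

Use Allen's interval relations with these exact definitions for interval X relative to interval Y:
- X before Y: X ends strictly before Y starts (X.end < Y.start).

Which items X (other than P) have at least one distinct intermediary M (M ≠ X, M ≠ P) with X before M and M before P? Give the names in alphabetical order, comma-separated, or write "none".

Target P = [July 18, July 24].
Intermediaries M with M before P: A, B, L, N, Q, S, V.
Via A — items with X before A: Q.
Via B — items with X before B: A, L, Q, S.
Via L — items with X before L: A, Q.
Via N — items with X before N: A, Q.
Via Q — items with X before Q: none.
Via S — items with X before S: A, Q.
Via V — items with X before V: A, L, Q, S.
Union: A, L, Q, S.

A, L, Q, S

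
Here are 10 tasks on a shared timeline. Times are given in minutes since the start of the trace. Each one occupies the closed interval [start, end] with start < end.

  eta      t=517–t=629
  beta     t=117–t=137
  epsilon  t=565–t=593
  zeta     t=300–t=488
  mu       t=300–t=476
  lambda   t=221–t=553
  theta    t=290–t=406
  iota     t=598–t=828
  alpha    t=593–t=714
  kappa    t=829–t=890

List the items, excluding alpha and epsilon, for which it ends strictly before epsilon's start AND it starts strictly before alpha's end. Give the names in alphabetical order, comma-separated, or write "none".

Conditions: its end is strictly before epsilon's start (X.end < t=565) AND its start is strictly before alpha's end (X.start < t=714).
beta: end t=137 < t=565? ✓; start t=117 < t=714? ✓ → yes.
eta: end t=629 < t=565? ✗; start t=517 < t=714? ✓ → no.
iota: end t=828 < t=565? ✗; start t=598 < t=714? ✓ → no.
kappa: end t=890 < t=565? ✗; start t=829 < t=714? ✗ → no.
lambda: end t=553 < t=565? ✓; start t=221 < t=714? ✓ → yes.
mu: end t=476 < t=565? ✓; start t=300 < t=714? ✓ → yes.
theta: end t=406 < t=565? ✓; start t=290 < t=714? ✓ → yes.
zeta: end t=488 < t=565? ✓; start t=300 < t=714? ✓ → yes.
Result: beta, lambda, mu, theta, zeta.

beta, lambda, mu, theta, zeta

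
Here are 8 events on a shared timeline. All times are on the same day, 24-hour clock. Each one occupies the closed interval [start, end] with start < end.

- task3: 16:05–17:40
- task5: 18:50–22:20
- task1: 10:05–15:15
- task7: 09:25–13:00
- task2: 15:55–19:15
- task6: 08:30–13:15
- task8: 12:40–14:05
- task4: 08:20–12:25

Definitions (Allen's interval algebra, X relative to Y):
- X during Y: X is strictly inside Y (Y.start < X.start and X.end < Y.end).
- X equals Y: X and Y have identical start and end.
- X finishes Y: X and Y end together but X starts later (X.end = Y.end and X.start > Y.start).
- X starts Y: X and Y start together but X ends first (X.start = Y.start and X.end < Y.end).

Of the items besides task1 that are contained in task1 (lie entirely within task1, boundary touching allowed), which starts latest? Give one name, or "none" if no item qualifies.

task8

Target task1 = [10:05, 15:15].
task2 [15:55, 19:15] → after → excluded.
task3 [16:05, 17:40] → after → excluded.
task4 [08:20, 12:25] → overlaps → excluded.
task5 [18:50, 22:20] → after → excluded.
task6 [08:30, 13:15] → overlaps → excluded.
task7 [09:25, 13:00] → overlaps → excluded.
task8 [12:40, 14:05] → during → candidate.
Among candidates, latest start is 12:40 → task8.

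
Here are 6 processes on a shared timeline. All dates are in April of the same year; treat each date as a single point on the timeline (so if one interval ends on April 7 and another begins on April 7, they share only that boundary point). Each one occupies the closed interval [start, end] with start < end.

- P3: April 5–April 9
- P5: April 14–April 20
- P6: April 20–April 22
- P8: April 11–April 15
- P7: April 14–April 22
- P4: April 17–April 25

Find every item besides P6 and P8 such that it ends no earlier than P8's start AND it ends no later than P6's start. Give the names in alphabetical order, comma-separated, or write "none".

P5

Conditions: its end is no earlier than P8's start (X.end >= April 11) AND its end is no later than P6's start (X.end <= April 20).
P3: end April 9 >= April 11? ✗; end April 9 <= April 20? ✓ → no.
P4: end April 25 >= April 11? ✓; end April 25 <= April 20? ✗ → no.
P5: end April 20 >= April 11? ✓; end April 20 <= April 20? ✓ → yes.
P7: end April 22 >= April 11? ✓; end April 22 <= April 20? ✗ → no.
Result: P5.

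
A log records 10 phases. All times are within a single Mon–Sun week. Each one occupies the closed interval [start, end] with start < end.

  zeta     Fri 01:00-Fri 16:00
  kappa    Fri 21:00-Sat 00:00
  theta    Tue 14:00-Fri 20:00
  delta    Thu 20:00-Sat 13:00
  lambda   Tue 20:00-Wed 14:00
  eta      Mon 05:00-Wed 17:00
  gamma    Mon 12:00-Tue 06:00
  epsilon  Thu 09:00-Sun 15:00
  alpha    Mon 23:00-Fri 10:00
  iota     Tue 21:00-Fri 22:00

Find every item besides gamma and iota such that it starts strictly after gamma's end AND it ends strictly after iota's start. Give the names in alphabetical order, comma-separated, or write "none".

delta, epsilon, kappa, lambda, theta, zeta

Conditions: its start is strictly after gamma's end (X.start > Tue 06:00) AND its end is strictly after iota's start (X.end > Tue 21:00).
alpha: start Mon 23:00 > Tue 06:00? ✗; end Fri 10:00 > Tue 21:00? ✓ → no.
delta: start Thu 20:00 > Tue 06:00? ✓; end Sat 13:00 > Tue 21:00? ✓ → yes.
epsilon: start Thu 09:00 > Tue 06:00? ✓; end Sun 15:00 > Tue 21:00? ✓ → yes.
eta: start Mon 05:00 > Tue 06:00? ✗; end Wed 17:00 > Tue 21:00? ✓ → no.
kappa: start Fri 21:00 > Tue 06:00? ✓; end Sat 00:00 > Tue 21:00? ✓ → yes.
lambda: start Tue 20:00 > Tue 06:00? ✓; end Wed 14:00 > Tue 21:00? ✓ → yes.
theta: start Tue 14:00 > Tue 06:00? ✓; end Fri 20:00 > Tue 21:00? ✓ → yes.
zeta: start Fri 01:00 > Tue 06:00? ✓; end Fri 16:00 > Tue 21:00? ✓ → yes.
Result: delta, epsilon, kappa, lambda, theta, zeta.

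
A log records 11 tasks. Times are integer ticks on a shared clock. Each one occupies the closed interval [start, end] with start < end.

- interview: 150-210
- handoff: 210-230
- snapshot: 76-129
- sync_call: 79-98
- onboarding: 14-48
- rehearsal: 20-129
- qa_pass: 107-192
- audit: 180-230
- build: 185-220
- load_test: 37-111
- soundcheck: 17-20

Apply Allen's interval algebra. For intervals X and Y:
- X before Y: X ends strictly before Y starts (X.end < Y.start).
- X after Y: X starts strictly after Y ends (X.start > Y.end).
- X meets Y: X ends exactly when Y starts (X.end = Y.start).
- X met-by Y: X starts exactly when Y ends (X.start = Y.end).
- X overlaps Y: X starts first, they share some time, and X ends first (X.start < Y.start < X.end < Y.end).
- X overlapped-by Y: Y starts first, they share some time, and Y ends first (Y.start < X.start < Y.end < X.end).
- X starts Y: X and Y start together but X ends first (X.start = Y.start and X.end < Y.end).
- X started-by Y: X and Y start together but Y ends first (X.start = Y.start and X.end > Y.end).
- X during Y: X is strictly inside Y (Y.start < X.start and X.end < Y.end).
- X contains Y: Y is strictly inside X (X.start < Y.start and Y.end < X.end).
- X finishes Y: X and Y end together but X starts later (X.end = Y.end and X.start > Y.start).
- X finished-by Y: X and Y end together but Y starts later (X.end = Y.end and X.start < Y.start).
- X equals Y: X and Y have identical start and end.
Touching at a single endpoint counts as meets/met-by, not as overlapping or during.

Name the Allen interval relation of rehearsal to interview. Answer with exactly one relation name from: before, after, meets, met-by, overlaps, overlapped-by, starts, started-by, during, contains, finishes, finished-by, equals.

rehearsal = [20, 129]; interview = [150, 210].
Compare endpoints: rehearsal.start < interview.start, rehearsal.start < interview.end, rehearsal.end < interview.start, rehearsal.end < interview.end.
That pattern is 'before'.

before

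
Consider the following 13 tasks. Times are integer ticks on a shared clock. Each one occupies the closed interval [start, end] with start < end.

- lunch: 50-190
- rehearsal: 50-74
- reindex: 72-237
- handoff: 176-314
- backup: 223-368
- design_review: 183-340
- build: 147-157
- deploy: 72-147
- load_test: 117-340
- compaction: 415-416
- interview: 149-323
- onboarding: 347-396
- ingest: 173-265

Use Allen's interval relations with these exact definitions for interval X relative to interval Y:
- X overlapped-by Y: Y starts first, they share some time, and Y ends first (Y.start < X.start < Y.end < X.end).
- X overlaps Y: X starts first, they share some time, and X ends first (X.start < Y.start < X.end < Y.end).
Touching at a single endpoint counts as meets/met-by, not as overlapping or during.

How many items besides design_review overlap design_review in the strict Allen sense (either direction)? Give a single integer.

Target design_review = [183, 340].
backup [223, 368] → overlapped-by → counts.
build [147, 157] → before → no.
compaction [415, 416] → after → no.
deploy [72, 147] → before → no.
handoff [176, 314] → overlaps → counts.
ingest [173, 265] → overlaps → counts.
interview [149, 323] → overlaps → counts.
load_test [117, 340] → finished-by → no.
lunch [50, 190] → overlaps → counts.
onboarding [347, 396] → after → no.
rehearsal [50, 74] → before → no.
reindex [72, 237] → overlaps → counts.
Total: 6.

6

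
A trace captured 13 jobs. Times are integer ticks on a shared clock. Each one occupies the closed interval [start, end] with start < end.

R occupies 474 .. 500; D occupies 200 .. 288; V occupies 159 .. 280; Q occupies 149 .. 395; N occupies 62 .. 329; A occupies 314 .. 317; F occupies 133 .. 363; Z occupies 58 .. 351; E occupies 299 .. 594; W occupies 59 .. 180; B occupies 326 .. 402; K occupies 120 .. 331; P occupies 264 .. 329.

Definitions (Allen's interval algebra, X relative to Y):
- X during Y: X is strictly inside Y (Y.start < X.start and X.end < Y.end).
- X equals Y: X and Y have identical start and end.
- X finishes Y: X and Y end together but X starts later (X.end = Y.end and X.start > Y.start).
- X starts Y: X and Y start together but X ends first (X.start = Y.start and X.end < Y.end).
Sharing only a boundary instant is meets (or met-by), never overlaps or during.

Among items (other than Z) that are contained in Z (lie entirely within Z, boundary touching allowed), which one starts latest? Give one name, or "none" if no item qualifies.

A

Target Z = [58, 351].
A [314, 317] → during → candidate.
B [326, 402] → overlapped-by → excluded.
D [200, 288] → during → candidate.
E [299, 594] → overlapped-by → excluded.
F [133, 363] → overlapped-by → excluded.
K [120, 331] → during → candidate.
N [62, 329] → during → candidate.
P [264, 329] → during → candidate.
Q [149, 395] → overlapped-by → excluded.
R [474, 500] → after → excluded.
V [159, 280] → during → candidate.
W [59, 180] → during → candidate.
Among candidates, latest start is 314 → A.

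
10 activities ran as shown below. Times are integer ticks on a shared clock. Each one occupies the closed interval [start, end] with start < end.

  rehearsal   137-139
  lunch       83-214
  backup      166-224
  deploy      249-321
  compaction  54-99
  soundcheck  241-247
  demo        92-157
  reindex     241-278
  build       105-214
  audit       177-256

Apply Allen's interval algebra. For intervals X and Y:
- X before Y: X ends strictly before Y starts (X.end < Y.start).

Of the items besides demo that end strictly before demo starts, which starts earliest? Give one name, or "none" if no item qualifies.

none

Target demo = [92, 157].
audit [177, 256] → after → excluded.
backup [166, 224] → after → excluded.
build [105, 214] → overlapped-by → excluded.
compaction [54, 99] → overlaps → excluded.
deploy [249, 321] → after → excluded.
lunch [83, 214] → contains → excluded.
rehearsal [137, 139] → during → excluded.
reindex [241, 278] → after → excluded.
soundcheck [241, 247] → after → excluded.
No candidates → none.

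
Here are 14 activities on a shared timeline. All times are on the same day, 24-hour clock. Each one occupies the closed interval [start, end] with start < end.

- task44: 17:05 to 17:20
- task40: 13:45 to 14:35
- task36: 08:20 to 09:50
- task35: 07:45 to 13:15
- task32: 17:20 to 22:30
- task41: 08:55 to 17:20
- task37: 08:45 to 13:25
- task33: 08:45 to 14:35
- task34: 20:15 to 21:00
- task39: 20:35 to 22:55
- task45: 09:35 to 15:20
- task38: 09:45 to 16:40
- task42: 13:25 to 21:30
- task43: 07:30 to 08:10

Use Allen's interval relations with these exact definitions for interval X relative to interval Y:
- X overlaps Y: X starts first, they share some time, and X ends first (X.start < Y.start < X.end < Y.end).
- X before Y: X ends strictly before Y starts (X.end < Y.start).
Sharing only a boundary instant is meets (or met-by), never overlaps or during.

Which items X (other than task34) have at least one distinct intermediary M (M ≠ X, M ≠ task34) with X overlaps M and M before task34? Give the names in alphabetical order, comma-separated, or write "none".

Target task34 = [20:15, 21:00].
Intermediaries M with M before task34: task33, task35, task36, task37, task38, task40, task41, task43, task44, task45.
Via task33 — items with X overlaps task33: task35, task36.
Via task35 — items with X overlaps task35: task43.
Via task36 — items with X overlaps task36: none.
Via task37 — items with X overlaps task37: task35, task36.
Via task38 — items with X overlaps task38: task33, task35, task36, task37, task45.
Via task40 — items with X overlaps task40: none.
Via task41 — items with X overlaps task41: task33, task35, task36, task37.
Via task43 — items with X overlaps task43: none.
Via task44 — items with X overlaps task44: none.
Via task45 — items with X overlaps task45: task33, task35, task36, task37.
Union: task33, task35, task36, task37, task43, task45.

task33, task35, task36, task37, task43, task45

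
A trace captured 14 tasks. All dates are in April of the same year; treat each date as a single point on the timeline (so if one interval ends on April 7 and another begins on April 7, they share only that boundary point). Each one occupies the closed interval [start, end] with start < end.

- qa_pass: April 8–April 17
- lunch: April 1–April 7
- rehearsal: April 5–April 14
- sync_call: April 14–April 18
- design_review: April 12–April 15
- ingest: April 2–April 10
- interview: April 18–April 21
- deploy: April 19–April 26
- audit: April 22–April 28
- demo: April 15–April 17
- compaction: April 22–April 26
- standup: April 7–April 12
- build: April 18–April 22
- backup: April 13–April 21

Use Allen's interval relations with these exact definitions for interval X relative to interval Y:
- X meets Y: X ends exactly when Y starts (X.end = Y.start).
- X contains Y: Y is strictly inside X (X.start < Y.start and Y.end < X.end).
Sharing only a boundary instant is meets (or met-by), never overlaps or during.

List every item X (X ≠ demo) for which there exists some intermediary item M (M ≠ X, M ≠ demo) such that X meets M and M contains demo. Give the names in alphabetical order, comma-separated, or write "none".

Target demo = [April 15, April 17].
Intermediaries M with M contains demo: backup, sync_call.
Via backup — items with X meets backup: none.
Via sync_call — items with X meets sync_call: rehearsal.
Union: rehearsal.

rehearsal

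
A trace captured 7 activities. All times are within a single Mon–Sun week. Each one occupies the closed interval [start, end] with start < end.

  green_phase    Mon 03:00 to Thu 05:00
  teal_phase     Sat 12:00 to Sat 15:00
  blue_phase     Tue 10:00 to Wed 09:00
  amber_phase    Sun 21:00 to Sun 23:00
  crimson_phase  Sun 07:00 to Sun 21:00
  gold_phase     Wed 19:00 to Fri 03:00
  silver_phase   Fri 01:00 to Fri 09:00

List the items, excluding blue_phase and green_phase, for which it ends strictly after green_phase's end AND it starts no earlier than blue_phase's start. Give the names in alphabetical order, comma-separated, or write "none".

amber_phase, crimson_phase, gold_phase, silver_phase, teal_phase

Conditions: its end is strictly after green_phase's end (X.end > Thu 05:00) AND its start is no earlier than blue_phase's start (X.start >= Tue 10:00).
amber_phase: end Sun 23:00 > Thu 05:00? ✓; start Sun 21:00 >= Tue 10:00? ✓ → yes.
crimson_phase: end Sun 21:00 > Thu 05:00? ✓; start Sun 07:00 >= Tue 10:00? ✓ → yes.
gold_phase: end Fri 03:00 > Thu 05:00? ✓; start Wed 19:00 >= Tue 10:00? ✓ → yes.
silver_phase: end Fri 09:00 > Thu 05:00? ✓; start Fri 01:00 >= Tue 10:00? ✓ → yes.
teal_phase: end Sat 15:00 > Thu 05:00? ✓; start Sat 12:00 >= Tue 10:00? ✓ → yes.
Result: amber_phase, crimson_phase, gold_phase, silver_phase, teal_phase.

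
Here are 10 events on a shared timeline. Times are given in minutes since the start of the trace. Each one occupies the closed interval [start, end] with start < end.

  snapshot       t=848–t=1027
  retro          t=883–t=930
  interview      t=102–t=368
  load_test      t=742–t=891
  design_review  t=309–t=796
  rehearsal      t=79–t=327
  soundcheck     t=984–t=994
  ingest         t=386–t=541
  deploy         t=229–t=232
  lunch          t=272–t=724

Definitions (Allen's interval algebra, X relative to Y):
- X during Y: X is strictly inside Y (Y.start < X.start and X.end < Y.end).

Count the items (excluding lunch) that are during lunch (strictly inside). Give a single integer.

1

Target lunch = [t=272, t=724].
deploy [t=229, t=232] → before → no.
design_review [t=309, t=796] → overlapped-by → no.
ingest [t=386, t=541] → during → counts.
interview [t=102, t=368] → overlaps → no.
load_test [t=742, t=891] → after → no.
rehearsal [t=79, t=327] → overlaps → no.
retro [t=883, t=930] → after → no.
snapshot [t=848, t=1027] → after → no.
soundcheck [t=984, t=994] → after → no.
Total: 1.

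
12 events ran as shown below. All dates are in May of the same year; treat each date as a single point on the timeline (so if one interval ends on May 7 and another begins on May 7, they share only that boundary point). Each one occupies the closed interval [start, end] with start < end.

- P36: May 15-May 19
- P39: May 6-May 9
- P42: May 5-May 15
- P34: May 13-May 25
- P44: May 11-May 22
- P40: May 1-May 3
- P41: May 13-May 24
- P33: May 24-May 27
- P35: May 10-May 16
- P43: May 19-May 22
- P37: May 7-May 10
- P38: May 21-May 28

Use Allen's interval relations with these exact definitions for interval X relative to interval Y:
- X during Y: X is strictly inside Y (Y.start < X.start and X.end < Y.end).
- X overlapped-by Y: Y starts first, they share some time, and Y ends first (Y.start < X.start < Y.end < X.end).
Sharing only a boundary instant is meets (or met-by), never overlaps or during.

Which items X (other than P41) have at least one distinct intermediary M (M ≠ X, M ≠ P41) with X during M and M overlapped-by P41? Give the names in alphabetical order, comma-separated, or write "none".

P33

Target P41 = [May 13, May 24].
Intermediaries M with M overlapped-by P41: P38.
Via P38 — items with X during P38: P33.
Union: P33.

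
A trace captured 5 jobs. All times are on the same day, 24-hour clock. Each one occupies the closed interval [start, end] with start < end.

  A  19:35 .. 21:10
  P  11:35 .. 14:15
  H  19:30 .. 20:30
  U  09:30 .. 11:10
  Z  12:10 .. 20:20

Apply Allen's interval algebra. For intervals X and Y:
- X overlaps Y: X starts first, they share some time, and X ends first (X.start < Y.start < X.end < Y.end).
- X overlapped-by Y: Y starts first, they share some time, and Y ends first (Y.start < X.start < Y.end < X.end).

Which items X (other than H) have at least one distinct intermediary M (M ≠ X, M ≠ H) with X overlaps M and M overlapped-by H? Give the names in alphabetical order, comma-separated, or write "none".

Target H = [19:30, 20:30].
Intermediaries M with M overlapped-by H: A.
Via A — items with X overlaps A: Z.
Union: Z.

Z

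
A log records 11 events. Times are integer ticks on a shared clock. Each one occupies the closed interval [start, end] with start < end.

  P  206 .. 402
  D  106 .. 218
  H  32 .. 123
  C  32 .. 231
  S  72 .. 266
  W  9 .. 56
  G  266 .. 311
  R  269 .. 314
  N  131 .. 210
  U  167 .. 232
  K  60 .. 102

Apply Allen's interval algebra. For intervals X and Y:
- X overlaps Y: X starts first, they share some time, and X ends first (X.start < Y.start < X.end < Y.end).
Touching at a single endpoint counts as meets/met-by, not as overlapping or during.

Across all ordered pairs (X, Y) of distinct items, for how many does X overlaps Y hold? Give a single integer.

15

Checking all 110 ordered pairs for relation 'overlaps'; matching pairs in alphabetical order:
(C, P): C overlaps P ✓
(C, S): C overlaps S ✓
(C, U): C overlaps U ✓
(D, P): D overlaps P ✓
(D, U): D overlaps U ✓
(G, R): G overlaps R ✓
(H, D): H overlaps D ✓
(H, S): H overlaps S ✓
(K, S): K overlaps S ✓
(N, P): N overlaps P ✓
(N, U): N overlaps U ✓
(S, P): S overlaps P ✓
(U, P): U overlaps P ✓
(W, C): W overlaps C ✓
(W, H): W overlaps H ✓
Count: 15.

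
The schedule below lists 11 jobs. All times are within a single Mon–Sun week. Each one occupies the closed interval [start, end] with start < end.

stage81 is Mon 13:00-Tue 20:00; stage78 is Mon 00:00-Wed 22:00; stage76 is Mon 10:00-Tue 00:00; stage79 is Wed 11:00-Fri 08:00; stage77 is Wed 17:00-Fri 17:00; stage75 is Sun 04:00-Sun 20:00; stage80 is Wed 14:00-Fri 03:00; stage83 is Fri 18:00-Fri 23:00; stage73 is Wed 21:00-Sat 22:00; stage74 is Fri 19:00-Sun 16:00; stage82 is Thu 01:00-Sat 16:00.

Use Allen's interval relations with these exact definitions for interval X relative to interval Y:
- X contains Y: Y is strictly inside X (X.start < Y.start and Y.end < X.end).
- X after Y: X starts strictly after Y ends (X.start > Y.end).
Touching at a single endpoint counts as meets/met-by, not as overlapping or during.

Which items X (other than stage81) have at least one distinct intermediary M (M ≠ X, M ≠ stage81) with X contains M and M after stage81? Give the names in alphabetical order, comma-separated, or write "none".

stage73, stage79, stage82

Target stage81 = [Mon 13:00, Tue 20:00].
Intermediaries M with M after stage81: stage73, stage74, stage75, stage77, stage79, stage80, stage82, stage83.
Via stage73 — items with X contains stage73: none.
Via stage74 — items with X contains stage74: none.
Via stage75 — items with X contains stage75: none.
Via stage77 — items with X contains stage77: none.
Via stage79 — items with X contains stage79: none.
Via stage80 — items with X contains stage80: stage79.
Via stage82 — items with X contains stage82: stage73.
Via stage83 — items with X contains stage83: stage73, stage82.
Union: stage73, stage79, stage82.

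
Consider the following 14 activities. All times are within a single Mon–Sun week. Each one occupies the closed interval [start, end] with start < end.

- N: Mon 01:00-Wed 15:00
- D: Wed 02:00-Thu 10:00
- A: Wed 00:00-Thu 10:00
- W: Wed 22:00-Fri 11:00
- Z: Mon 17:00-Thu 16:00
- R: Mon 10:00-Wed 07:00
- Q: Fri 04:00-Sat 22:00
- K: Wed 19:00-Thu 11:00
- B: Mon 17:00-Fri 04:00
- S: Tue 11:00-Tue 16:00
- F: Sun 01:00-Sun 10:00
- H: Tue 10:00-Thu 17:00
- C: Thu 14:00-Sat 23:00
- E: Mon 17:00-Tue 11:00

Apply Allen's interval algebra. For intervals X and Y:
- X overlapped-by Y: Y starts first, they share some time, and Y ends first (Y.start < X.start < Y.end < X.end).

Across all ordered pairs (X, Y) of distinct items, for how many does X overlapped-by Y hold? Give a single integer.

25

Checking all 182 ordered pairs for relation 'overlapped-by'; matching pairs in alphabetical order:
(A, N): A overlapped-by N ✓
(A, R): A overlapped-by R ✓
(B, N): B overlapped-by N ✓
(B, R): B overlapped-by R ✓
(C, B): C overlapped-by B ✓
(C, H): C overlapped-by H ✓
(C, W): C overlapped-by W ✓
(C, Z): C overlapped-by Z ✓
(D, N): D overlapped-by N ✓
(D, R): D overlapped-by R ✓
(H, E): H overlapped-by E ✓
(H, N): H overlapped-by N ✓
(H, R): H overlapped-by R ✓
(H, Z): H overlapped-by Z ✓
(K, A): K overlapped-by A ✓
(K, D): K overlapped-by D ✓
(Q, W): Q overlapped-by W ✓
(W, A): W overlapped-by A ✓
(W, B): W overlapped-by B ✓
(W, D): W overlapped-by D ✓
(W, H): W overlapped-by H ✓
(W, K): W overlapped-by K ✓
(W, Z): W overlapped-by Z ✓
(Z, N): Z overlapped-by N ✓
... plus 1 further pairs not listed.
Count: 25.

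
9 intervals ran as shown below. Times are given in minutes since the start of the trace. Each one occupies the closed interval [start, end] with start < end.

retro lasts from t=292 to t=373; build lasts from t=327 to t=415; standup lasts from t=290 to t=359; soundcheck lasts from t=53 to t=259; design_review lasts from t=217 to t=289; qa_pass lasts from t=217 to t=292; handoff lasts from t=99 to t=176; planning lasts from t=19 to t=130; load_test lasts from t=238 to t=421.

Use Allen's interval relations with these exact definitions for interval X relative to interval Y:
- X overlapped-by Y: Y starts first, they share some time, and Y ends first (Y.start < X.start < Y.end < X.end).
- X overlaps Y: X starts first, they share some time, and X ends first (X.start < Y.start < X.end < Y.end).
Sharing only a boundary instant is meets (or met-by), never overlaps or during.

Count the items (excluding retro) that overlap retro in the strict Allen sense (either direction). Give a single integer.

2

Target retro = [t=292, t=373].
build [t=327, t=415] → overlapped-by → counts.
design_review [t=217, t=289] → before → no.
handoff [t=99, t=176] → before → no.
load_test [t=238, t=421] → contains → no.
planning [t=19, t=130] → before → no.
qa_pass [t=217, t=292] → meets → no.
soundcheck [t=53, t=259] → before → no.
standup [t=290, t=359] → overlaps → counts.
Total: 2.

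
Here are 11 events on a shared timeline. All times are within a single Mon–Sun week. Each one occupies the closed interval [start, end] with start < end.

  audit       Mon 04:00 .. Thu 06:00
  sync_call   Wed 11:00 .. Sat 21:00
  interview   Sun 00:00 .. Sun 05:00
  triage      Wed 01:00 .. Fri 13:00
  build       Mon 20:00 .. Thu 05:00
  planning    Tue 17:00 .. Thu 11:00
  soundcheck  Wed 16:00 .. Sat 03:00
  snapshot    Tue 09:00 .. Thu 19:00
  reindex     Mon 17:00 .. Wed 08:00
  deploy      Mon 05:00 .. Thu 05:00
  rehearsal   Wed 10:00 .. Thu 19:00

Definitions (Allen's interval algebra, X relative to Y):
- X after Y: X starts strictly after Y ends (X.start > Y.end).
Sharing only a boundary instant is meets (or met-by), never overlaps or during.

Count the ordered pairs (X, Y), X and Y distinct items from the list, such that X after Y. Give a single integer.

13

Checking all 110 ordered pairs for relation 'after'; matching pairs in alphabetical order:
(interview, audit): interview after audit ✓
(interview, build): interview after build ✓
(interview, deploy): interview after deploy ✓
(interview, planning): interview after planning ✓
(interview, rehearsal): interview after rehearsal ✓
(interview, reindex): interview after reindex ✓
(interview, snapshot): interview after snapshot ✓
(interview, soundcheck): interview after soundcheck ✓
(interview, sync_call): interview after sync_call ✓
(interview, triage): interview after triage ✓
(rehearsal, reindex): rehearsal after reindex ✓
(soundcheck, reindex): soundcheck after reindex ✓
(sync_call, reindex): sync_call after reindex ✓
Count: 13.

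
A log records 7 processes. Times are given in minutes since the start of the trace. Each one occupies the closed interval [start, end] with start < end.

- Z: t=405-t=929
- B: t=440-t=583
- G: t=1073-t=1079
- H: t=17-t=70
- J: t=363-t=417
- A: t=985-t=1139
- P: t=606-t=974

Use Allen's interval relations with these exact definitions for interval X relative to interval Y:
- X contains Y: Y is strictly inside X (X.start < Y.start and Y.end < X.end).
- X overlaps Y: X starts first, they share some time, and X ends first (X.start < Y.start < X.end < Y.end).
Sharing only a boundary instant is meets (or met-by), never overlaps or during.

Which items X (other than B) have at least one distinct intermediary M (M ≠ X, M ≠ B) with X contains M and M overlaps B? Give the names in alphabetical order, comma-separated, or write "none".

Target B = [t=440, t=583].
Intermediaries M with M overlaps B: none.
Union: none.

none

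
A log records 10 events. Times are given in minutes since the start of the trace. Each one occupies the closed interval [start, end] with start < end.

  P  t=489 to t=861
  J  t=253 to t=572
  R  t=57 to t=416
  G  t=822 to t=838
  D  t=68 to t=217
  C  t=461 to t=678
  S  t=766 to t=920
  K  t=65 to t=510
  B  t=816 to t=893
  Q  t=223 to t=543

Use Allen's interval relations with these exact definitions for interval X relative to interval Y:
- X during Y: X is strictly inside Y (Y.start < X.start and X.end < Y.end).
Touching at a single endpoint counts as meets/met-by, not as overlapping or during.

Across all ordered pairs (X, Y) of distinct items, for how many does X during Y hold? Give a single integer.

Checking all 90 ordered pairs for relation 'during'; matching pairs in alphabetical order:
(B, S): B during S ✓
(D, K): D during K ✓
(D, R): D during R ✓
(G, B): G during B ✓
(G, P): G during P ✓
(G, S): G during S ✓
Count: 6.

6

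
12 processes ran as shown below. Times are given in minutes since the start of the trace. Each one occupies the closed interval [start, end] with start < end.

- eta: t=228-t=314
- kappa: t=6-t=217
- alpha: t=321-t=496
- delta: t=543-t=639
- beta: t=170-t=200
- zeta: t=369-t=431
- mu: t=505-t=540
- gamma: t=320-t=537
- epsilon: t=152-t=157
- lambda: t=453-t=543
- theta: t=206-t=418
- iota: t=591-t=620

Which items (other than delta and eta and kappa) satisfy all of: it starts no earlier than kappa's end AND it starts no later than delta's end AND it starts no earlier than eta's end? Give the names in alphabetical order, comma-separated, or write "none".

alpha, gamma, iota, lambda, mu, zeta

Conditions: its start is no earlier than kappa's end (X.start >= t=217) AND its start is no later than delta's end (X.start <= t=639) AND its start is no earlier than eta's end (X.start >= t=314).
alpha: start t=321 >= t=217? ✓; start t=321 <= t=639? ✓; start t=321 >= t=314? ✓ → yes.
beta: start t=170 >= t=217? ✗; start t=170 <= t=639? ✓; start t=170 >= t=314? ✗ → no.
epsilon: start t=152 >= t=217? ✗; start t=152 <= t=639? ✓; start t=152 >= t=314? ✗ → no.
gamma: start t=320 >= t=217? ✓; start t=320 <= t=639? ✓; start t=320 >= t=314? ✓ → yes.
iota: start t=591 >= t=217? ✓; start t=591 <= t=639? ✓; start t=591 >= t=314? ✓ → yes.
lambda: start t=453 >= t=217? ✓; start t=453 <= t=639? ✓; start t=453 >= t=314? ✓ → yes.
mu: start t=505 >= t=217? ✓; start t=505 <= t=639? ✓; start t=505 >= t=314? ✓ → yes.
theta: start t=206 >= t=217? ✗; start t=206 <= t=639? ✓; start t=206 >= t=314? ✗ → no.
zeta: start t=369 >= t=217? ✓; start t=369 <= t=639? ✓; start t=369 >= t=314? ✓ → yes.
Result: alpha, gamma, iota, lambda, mu, zeta.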